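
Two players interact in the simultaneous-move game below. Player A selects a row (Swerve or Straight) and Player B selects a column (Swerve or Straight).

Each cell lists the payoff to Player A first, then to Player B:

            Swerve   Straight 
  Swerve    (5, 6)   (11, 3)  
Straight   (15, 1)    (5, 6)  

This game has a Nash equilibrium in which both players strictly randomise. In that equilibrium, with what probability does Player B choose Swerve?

3/8

Let q be the probability that Player B plays Swerve. In a completely mixed equilibrium, Player A must be indifferent between Swerve and Straight.
Player A's expected payoff from Swerve is 5q + 11(1−q); from Straight it is 15q + 5(1−q).
Setting these equal: −6q + 11 = 10q + 5, so q = 3/8.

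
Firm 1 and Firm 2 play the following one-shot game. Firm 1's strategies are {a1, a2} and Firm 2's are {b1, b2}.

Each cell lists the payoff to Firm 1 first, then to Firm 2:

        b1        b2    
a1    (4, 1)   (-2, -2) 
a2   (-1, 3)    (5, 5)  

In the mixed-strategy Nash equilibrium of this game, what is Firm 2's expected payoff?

First find x, the probability Firm 1 plays a1, from Firm 2's indifference between b1 and b2: x + 3(1−x) = −2x + 5(1−x), giving x = 2/5.
Since Firm 2 is indifferent in equilibrium, Firm 2's expected payoff equals the payoff from either column against (2/5, 3/5). Using b1: (2/5) + 3(3/5) = 11/5.

11/5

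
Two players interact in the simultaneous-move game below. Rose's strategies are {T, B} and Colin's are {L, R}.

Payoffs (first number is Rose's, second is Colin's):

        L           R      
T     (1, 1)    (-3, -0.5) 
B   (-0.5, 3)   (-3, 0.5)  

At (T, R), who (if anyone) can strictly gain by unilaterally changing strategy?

Rose at (T, R) earns -3; deviating to B yields -3 — not better.
Colin earns -0.5; deviating to L yields 1 — a strict improvement.
Only Colin has a strictly profitable deviation.

Colin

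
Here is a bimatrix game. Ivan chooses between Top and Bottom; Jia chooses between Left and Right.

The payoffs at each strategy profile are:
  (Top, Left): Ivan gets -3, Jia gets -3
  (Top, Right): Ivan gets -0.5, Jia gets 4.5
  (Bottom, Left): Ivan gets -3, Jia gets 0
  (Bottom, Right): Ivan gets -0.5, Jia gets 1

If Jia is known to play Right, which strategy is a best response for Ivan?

either — both Top and Bottom are best responses

Against Right, Ivan earns -0.5 from Top and -0.5 from Bottom.
So either strategy is a best response.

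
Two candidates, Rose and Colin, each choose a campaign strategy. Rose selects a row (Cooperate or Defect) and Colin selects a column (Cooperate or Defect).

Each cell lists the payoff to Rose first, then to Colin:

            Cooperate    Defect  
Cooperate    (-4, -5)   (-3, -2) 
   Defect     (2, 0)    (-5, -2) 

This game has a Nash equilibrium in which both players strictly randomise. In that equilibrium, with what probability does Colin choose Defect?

3/4

Let c be the probability that Colin plays Cooperate. In a completely mixed equilibrium, Rose must be indifferent between Cooperate and Defect.
Rose's expected payoff from Cooperate is −4c − 3(1−c); from Defect it is 2c − 5(1−c).
Setting these equal: −c − 3 = 7c − 5, so c = 1/4.
Therefore Colin plays Defect with probability 1 − 1/4 = 3/4.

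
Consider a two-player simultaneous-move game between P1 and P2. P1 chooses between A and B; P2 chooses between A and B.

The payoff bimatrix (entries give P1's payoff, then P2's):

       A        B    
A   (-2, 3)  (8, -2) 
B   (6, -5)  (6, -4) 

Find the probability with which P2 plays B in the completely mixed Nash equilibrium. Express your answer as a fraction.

4/5

Let c be the probability that P2 plays A. In a completely mixed equilibrium, P1 must be indifferent between A and B.
P1's expected payoff from A is −2c + 8(1−c); from B it is 6c + 6(1−c).
Setting these equal: −10c + 8 = 6, so c = 1/5.
Therefore P2 plays B with probability 1 − 1/5 = 4/5.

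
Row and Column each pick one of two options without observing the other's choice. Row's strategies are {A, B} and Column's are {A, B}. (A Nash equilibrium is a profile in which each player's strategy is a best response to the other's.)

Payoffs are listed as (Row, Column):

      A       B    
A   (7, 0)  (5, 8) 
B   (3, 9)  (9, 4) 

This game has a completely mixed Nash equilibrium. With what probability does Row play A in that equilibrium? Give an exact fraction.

Let r be the probability that Row plays A. In a completely mixed equilibrium, Column must be indifferent between A and B.
Column's expected payoff from A is 9(1−r); from B it is 8r + 4(1−r).
Setting these equal: −9r + 9 = 4r + 4, so r = 5/13.

5/13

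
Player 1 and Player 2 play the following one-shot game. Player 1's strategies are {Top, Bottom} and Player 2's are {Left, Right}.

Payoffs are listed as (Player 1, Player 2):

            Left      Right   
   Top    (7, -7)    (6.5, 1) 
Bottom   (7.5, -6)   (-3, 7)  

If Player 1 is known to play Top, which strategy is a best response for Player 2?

Right

Against Top, Player 2 earns -7 from Left and 1 from Right.
So Right is the best response.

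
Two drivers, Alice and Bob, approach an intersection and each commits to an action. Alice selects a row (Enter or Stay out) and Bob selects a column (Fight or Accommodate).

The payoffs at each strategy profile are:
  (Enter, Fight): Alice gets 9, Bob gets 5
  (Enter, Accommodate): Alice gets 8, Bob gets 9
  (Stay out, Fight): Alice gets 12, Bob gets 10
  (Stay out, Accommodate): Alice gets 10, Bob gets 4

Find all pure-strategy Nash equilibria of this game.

(Enter, Fight): Alice prefers Stay out (12 > 9); Bob prefers Accommodate (9 > 5) — not an equilibrium.
(Enter, Accommodate): Alice prefers Stay out (10 > 8) — not an equilibrium.
(Stay out, Fight): Alice gets 12 ≥ 9 from Enter, and Bob gets 10 ≥ 4 from Accommodate — Nash equilibrium.
(Stay out, Accommodate): Bob prefers Fight (10 > 4) — not an equilibrium.

(Stay out, Fight)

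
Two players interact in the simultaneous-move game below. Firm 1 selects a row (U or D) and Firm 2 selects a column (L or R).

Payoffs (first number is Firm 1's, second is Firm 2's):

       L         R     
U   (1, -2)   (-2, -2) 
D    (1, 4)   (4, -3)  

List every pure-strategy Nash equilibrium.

(U, L): Firm 1 gets 1 ≥ 1 from D, and Firm 2 gets -2 ≥ -2 from R — Nash equilibrium.
(U, R): Firm 1 prefers D (4 > -2) — not an equilibrium.
(D, L): Firm 1 gets 1 ≥ 1 from U, and Firm 2 gets 4 ≥ -3 from R — Nash equilibrium.
(D, R): Firm 2 prefers L (4 > -3) — not an equilibrium.

(U, L) and (D, L)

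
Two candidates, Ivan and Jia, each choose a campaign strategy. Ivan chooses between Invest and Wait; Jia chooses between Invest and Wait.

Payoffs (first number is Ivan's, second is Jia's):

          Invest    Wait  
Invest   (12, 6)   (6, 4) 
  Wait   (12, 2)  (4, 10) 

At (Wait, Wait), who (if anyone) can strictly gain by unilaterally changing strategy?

Ivan at (Wait, Wait) earns 4; deviating to Invest yields 6 — a strict improvement.
Jia earns 10; deviating to Invest yields 2 — not better.
Only Ivan has a strictly profitable deviation.

Ivan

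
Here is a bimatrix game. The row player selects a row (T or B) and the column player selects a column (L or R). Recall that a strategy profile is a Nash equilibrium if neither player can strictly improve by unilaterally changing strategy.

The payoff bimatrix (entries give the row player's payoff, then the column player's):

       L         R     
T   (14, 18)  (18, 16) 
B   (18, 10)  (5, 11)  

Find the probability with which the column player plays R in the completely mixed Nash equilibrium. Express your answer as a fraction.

4/17

Let q be the probability that the column player plays L. In a completely mixed equilibrium, the row player must be indifferent between T and B.
The row player's expected payoff from T is 14q + 18(1−q); from B it is 18q + 5(1−q).
Setting these equal: −4q + 18 = 13q + 5, so q = 13/17.
Therefore the column player plays R with probability 1 − 13/17 = 4/17.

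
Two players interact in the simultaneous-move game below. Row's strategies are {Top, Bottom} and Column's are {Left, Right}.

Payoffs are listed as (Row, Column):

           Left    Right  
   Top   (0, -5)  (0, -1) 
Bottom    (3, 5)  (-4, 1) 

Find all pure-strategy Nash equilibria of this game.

(Top, Right) and (Bottom, Left)

(Top, Left): Row prefers Bottom (3 > 0); Column prefers Right (-1 > -5) — not an equilibrium.
(Top, Right): Row gets 0 ≥ -4 from Bottom, and Column gets -1 ≥ -5 from Left — Nash equilibrium.
(Bottom, Left): Row gets 3 ≥ 0 from Top, and Column gets 5 ≥ 1 from Right — Nash equilibrium.
(Bottom, Right): Row prefers Top (0 > -4); Column prefers Left (5 > 1) — not an equilibrium.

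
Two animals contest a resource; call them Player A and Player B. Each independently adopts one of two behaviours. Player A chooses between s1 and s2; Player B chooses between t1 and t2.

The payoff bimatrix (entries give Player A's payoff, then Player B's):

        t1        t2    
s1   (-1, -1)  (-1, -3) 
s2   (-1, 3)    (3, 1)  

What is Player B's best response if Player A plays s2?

Against s2, Player B earns 3 from t1 and 1 from t2.
So t1 is the best response.

t1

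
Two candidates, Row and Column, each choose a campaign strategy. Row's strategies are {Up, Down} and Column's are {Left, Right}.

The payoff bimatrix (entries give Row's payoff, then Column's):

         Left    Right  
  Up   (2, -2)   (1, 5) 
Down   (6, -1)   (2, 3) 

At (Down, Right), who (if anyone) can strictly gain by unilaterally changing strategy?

Neither

Row at (Down, Right) earns 2; deviating to Up yields 1 — not better.
Column earns 3; deviating to Left yields -1 — not better.
Neither player can strictly improve; the profile is a Nash equilibrium.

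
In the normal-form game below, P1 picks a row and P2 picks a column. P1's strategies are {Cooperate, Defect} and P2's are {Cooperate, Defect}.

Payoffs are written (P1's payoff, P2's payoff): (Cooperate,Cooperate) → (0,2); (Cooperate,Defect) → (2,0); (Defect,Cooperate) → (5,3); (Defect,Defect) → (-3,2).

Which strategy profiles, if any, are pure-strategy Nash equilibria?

(Cooperate, Cooperate): P1 prefers Defect (5 > 0) — not an equilibrium.
(Cooperate, Defect): P2 prefers Cooperate (2 > 0) — not an equilibrium.
(Defect, Cooperate): P1 gets 5 ≥ 0 from Cooperate, and P2 gets 3 ≥ 2 from Defect — Nash equilibrium.
(Defect, Defect): P1 prefers Cooperate (2 > -3); P2 prefers Cooperate (3 > 2) — not an equilibrium.

(Defect, Cooperate)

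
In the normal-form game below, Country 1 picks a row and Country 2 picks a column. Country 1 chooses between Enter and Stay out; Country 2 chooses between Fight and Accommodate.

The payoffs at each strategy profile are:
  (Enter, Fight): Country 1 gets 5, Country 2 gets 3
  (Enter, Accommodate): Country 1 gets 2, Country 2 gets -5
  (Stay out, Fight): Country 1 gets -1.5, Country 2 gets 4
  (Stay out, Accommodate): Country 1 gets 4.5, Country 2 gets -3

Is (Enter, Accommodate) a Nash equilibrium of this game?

At (Enter, Accommodate), Country 1 earns 2; switching to Stay out would give 4.5, so Country 1 would deviate.
Country 2 earns -5; switching to Fight would give 3, so Country 2 would deviate.
Since at least one player can profitably deviate, this is not a Nash equilibrium.

No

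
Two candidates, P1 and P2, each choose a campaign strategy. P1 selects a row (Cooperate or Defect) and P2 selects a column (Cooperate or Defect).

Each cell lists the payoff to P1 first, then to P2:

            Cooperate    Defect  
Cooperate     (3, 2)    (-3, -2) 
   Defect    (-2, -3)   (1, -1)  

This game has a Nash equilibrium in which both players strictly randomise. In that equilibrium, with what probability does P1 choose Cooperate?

1/3

Let r be the probability that P1 plays Cooperate. In a completely mixed equilibrium, P2 must be indifferent between Cooperate and Defect.
P2's expected payoff from Cooperate is 2r − 3(1−r); from Defect it is −2r − (1−r).
Setting these equal: 5r − 3 = −r − 1, so r = 1/3.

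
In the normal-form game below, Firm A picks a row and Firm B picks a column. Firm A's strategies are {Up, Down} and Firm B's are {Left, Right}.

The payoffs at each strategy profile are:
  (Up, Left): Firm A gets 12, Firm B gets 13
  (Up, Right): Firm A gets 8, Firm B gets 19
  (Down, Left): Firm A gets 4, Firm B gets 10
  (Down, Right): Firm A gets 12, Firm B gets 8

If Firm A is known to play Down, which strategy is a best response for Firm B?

Against Down, Firm B earns 10 from Left and 8 from Right.
So Left is the best response.

Left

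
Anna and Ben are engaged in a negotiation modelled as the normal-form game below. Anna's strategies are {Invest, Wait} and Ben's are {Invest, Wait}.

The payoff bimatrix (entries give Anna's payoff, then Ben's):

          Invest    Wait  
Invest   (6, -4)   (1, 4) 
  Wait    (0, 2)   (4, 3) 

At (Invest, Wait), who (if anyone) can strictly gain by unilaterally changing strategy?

Anna

Anna at (Invest, Wait) earns 1; deviating to Wait yields 4 — a strict improvement.
Ben earns 4; deviating to Invest yields -4 — not better.
Only Anna has a strictly profitable deviation.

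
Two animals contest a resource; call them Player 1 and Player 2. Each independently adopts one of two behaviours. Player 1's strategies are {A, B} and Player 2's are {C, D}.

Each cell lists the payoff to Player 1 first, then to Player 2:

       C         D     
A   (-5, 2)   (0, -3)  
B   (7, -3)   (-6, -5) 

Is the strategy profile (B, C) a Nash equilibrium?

At (B, C), Player 1 earns 7; switching to A would give -5, so Player 1 has no profitable deviation.
Player 2 earns -3; switching to D would give -5, so Player 2 has no profitable deviation.
Neither player can gain by a unilateral deviation, so this profile is a Nash equilibrium.

Yes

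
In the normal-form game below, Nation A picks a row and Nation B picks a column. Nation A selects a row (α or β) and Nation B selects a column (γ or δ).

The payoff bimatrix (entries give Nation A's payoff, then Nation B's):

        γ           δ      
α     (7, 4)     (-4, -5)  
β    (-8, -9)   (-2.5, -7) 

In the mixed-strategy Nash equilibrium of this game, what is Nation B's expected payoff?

First find p, the probability Nation A plays α, from Nation B's indifference between γ and δ: 4p − 9(1−p) = −5p − 7(1−p), giving p = 2/11.
Since Nation B is indifferent in equilibrium, Nation B's expected payoff equals the payoff from either column against (2/11, 9/11). Using γ: 4(2/11) − 9(9/11) = -73/11.

-73/11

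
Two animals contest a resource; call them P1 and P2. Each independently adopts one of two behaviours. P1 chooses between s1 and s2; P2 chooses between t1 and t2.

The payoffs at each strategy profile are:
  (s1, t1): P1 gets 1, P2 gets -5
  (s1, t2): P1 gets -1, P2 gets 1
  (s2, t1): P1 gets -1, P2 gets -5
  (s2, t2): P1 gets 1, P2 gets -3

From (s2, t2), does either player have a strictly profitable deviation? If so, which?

P1 at (s2, t2) earns 1; deviating to s1 yields -1 — not better.
P2 earns -3; deviating to t1 yields -5 — not better.
Neither player can strictly improve; the profile is a Nash equilibrium.

Neither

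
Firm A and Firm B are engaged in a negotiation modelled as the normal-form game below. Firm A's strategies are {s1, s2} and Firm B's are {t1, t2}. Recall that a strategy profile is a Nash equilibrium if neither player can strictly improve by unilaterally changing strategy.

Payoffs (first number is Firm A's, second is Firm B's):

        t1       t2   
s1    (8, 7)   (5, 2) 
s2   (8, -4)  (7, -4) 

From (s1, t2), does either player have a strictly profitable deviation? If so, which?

Both

Firm A at (s1, t2) earns 5; deviating to s2 yields 7 — a strict improvement.
Firm B earns 2; deviating to t1 yields 7 — a strict improvement.
Both Firm A and Firm B have strictly profitable deviations.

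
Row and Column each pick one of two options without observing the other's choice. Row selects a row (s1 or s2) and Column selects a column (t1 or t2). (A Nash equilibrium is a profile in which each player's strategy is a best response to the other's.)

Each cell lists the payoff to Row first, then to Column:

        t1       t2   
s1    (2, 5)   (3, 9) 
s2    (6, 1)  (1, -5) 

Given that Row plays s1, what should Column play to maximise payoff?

Against s1, Column earns 5 from t1 and 9 from t2.
So t2 is the best response.

t2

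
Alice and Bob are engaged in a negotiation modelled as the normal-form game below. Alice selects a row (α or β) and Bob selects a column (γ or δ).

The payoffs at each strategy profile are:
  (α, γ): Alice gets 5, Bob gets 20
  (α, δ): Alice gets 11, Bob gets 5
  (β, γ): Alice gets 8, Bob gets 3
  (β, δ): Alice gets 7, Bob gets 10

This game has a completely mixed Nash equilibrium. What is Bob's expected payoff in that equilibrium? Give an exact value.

185/22

First find x, the probability Alice plays α, from Bob's indifference between γ and δ: 20x + 3(1−x) = 5x + 10(1−x), giving x = 7/22.
Since Bob is indifferent in equilibrium, Bob's expected payoff equals the payoff from either column against (7/22, 15/22). Using γ: 20(7/22) + 3(15/22) = 185/22.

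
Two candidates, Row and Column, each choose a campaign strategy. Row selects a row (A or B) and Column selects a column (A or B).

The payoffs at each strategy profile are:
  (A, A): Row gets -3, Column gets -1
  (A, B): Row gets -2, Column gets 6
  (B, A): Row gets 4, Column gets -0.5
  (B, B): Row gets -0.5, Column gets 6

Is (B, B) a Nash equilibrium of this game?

At (B, B), Row earns -0.5; switching to A would give -2, so Row has no profitable deviation.
Column earns 6; switching to A would give -0.5, so Column has no profitable deviation.
Neither player can gain by a unilateral deviation, so this profile is a Nash equilibrium.

Yes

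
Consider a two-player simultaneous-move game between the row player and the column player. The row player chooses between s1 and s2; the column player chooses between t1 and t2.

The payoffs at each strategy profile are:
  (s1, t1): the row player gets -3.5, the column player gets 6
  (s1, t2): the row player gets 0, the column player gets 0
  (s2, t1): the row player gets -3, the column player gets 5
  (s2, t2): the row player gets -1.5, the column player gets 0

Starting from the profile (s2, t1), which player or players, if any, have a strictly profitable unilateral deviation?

The row player at (s2, t1) earns -3; deviating to s1 yields -3.5 — not better.
The column player earns 5; deviating to t2 yields 0 — not better.
Neither player can strictly improve; the profile is a Nash equilibrium.

Neither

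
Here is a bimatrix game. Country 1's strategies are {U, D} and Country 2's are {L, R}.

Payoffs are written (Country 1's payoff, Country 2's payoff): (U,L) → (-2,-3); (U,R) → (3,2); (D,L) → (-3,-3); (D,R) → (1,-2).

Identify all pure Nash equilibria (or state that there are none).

(U, L): Country 2 prefers R (2 > -3) — not an equilibrium.
(U, R): Country 1 gets 3 ≥ 1 from D, and Country 2 gets 2 ≥ -3 from L — Nash equilibrium.
(D, L): Country 1 prefers U (-2 > -3); Country 2 prefers R (-2 > -3) — not an equilibrium.
(D, R): Country 1 prefers U (3 > 1) — not an equilibrium.

(U, R)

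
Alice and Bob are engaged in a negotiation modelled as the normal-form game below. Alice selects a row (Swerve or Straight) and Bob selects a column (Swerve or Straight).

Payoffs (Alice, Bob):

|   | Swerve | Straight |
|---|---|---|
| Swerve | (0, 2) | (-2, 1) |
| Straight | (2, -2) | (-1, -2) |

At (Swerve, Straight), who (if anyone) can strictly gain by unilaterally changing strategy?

Alice at (Swerve, Straight) earns -2; deviating to Straight yields -1 — a strict improvement.
Bob earns 1; deviating to Swerve yields 2 — a strict improvement.
Both Alice and Bob have strictly profitable deviations.

Both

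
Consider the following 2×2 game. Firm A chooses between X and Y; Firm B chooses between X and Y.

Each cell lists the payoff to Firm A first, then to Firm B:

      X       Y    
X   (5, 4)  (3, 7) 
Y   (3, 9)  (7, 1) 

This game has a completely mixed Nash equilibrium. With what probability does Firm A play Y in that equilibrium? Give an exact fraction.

Let x be the probability that Firm A plays X. In a completely mixed equilibrium, Firm B must be indifferent between X and Y.
Firm B's expected payoff from X is 4x + 9(1−x); from Y it is 7x + (1−x).
Setting these equal: −5x + 9 = 6x + 1, so x = 8/11.
Therefore Firm A plays Y with probability 1 − 8/11 = 3/11.

3/11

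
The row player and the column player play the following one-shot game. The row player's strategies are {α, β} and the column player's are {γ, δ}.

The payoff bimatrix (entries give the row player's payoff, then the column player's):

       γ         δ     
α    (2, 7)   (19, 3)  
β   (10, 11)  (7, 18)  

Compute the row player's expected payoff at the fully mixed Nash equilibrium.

First find y, the probability the column player plays γ, from the row player's indifference between α and β: 2y + 19(1−y) = 10y + 7(1−y), giving y = 3/5.
Since the row player is indifferent in equilibrium, the row player's expected payoff equals the payoff from either row against (3/5, 2/5). Using α: 2(3/5) + 19(2/5) = 44/5.

44/5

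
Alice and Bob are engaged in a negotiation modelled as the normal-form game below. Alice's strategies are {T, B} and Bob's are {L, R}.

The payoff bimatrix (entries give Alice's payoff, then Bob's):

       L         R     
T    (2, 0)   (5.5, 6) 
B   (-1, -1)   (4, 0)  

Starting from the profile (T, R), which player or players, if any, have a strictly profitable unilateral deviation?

Neither

Alice at (T, R) earns 5.5; deviating to B yields 4 — not better.
Bob earns 6; deviating to L yields 0 — not better.
Neither player can strictly improve; the profile is a Nash equilibrium.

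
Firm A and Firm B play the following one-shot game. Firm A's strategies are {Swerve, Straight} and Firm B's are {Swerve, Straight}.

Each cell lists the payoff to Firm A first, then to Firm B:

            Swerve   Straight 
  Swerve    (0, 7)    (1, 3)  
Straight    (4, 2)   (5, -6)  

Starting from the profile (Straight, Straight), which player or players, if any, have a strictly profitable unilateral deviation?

Firm A at (Straight, Straight) earns 5; deviating to Swerve yields 1 — not better.
Firm B earns -6; deviating to Swerve yields 2 — a strict improvement.
Only Firm B has a strictly profitable deviation.

Firm B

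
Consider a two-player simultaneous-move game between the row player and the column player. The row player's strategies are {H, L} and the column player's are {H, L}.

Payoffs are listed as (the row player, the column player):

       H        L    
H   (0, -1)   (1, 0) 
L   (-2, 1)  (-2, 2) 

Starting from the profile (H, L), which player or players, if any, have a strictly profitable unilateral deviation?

The row player at (H, L) earns 1; deviating to L yields -2 — not better.
The column player earns 0; deviating to H yields -1 — not better.
Neither player can strictly improve; the profile is a Nash equilibrium.

Neither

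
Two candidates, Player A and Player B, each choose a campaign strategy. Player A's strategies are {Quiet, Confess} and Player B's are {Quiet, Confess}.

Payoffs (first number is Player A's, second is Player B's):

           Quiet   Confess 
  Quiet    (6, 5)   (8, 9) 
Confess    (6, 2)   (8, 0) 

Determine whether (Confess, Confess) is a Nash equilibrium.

At (Confess, Confess), Player A earns 8; switching to Quiet would give 8, so Player A has no profitable deviation.
Player B earns 0; switching to Quiet would give 2, so Player B would deviate.
Since at least one player can profitably deviate, this is not a Nash equilibrium.

No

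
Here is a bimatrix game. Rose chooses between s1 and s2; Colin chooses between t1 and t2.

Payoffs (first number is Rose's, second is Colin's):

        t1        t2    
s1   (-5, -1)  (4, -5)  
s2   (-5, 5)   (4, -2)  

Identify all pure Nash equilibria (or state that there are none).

(s1, t1) and (s2, t1)

(s1, t1): Rose gets -5 ≥ -5 from s2, and Colin gets -1 ≥ -5 from t2 — Nash equilibrium.
(s1, t2): Colin prefers t1 (-1 > -5) — not an equilibrium.
(s2, t1): Rose gets -5 ≥ -5 from s1, and Colin gets 5 ≥ -2 from t2 — Nash equilibrium.
(s2, t2): Colin prefers t1 (5 > -2) — not an equilibrium.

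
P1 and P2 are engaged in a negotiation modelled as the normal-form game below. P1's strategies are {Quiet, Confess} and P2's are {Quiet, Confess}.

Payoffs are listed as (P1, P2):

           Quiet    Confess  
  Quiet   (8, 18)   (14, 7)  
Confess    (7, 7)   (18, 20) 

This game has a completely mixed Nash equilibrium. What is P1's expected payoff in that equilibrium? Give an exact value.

First find y, the probability P2 plays Quiet, from P1's indifference between Quiet and Confess: 8y + 14(1−y) = 7y + 18(1−y), giving y = 4/5.
Since P1 is indifferent in equilibrium, P1's expected payoff equals the payoff from either row against (4/5, 1/5). Using Quiet: 8(4/5) + 14(1/5) = 46/5.

46/5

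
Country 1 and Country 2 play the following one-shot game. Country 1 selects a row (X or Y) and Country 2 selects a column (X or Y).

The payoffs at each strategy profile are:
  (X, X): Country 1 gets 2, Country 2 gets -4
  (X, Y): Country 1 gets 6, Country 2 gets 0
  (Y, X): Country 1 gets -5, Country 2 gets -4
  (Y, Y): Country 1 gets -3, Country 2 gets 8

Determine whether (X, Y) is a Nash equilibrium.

Yes

At (X, Y), Country 1 earns 6; switching to Y would give -3, so Country 1 has no profitable deviation.
Country 2 earns 0; switching to X would give -4, so Country 2 has no profitable deviation.
Neither player can gain by a unilateral deviation, so this profile is a Nash equilibrium.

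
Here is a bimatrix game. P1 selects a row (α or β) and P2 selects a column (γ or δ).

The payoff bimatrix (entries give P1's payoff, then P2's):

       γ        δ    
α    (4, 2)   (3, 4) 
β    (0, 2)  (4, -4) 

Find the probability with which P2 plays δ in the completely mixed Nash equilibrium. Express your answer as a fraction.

Let y be the probability that P2 plays γ. In a completely mixed equilibrium, P1 must be indifferent between α and β.
P1's expected payoff from α is 4y + 3(1−y); from β it is 4(1−y).
Setting these equal: y + 3 = −4y + 4, so y = 1/5.
Therefore P2 plays δ with probability 1 − 1/5 = 4/5.

4/5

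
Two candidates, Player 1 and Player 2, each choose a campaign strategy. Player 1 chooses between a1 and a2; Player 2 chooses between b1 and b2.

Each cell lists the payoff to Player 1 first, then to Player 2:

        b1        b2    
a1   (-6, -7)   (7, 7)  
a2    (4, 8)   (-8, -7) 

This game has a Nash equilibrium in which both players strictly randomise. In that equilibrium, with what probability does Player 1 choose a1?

15/29

Let r be the probability that Player 1 plays a1. In a completely mixed equilibrium, Player 2 must be indifferent between b1 and b2.
Player 2's expected payoff from b1 is −7r + 8(1−r); from b2 it is 7r − 7(1−r).
Setting these equal: −15r + 8 = 14r − 7, so r = 15/29.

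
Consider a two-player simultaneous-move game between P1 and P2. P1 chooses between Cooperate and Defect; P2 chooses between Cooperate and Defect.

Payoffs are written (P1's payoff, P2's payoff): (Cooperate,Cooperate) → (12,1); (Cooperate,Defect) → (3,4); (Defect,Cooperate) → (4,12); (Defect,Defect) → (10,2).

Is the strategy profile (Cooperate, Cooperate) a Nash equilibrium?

At (Cooperate, Cooperate), P1 earns 12; switching to Defect would give 4, so P1 has no profitable deviation.
P2 earns 1; switching to Defect would give 4, so P2 would deviate.
Since at least one player can profitably deviate, this is not a Nash equilibrium.

No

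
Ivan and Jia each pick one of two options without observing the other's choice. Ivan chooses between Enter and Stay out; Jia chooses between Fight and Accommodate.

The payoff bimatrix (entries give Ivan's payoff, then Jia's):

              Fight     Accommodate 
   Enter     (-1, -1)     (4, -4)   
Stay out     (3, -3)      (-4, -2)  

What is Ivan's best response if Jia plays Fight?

Against Fight, Ivan earns -1 from Enter and 3 from Stay out.
So Stay out is the best response.

Stay out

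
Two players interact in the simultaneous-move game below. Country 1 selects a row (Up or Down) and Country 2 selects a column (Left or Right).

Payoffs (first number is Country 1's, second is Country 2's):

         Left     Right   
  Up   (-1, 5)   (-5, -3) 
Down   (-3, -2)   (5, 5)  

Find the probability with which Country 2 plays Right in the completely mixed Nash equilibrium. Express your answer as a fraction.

1/6

Let y be the probability that Country 2 plays Left. In a completely mixed equilibrium, Country 1 must be indifferent between Up and Down.
Country 1's expected payoff from Up is −y − 5(1−y); from Down it is −3y + 5(1−y).
Setting these equal: 4y − 5 = −8y + 5, so y = 5/6.
Therefore Country 2 plays Right with probability 1 − 5/6 = 1/6.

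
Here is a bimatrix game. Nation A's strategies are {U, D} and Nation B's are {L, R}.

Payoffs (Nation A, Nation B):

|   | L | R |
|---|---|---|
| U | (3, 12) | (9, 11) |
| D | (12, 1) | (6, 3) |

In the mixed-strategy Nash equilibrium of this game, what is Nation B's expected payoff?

25/3

First find x, the probability Nation A plays U, from Nation B's indifference between L and R: 12x + (1−x) = 11x + 3(1−x), giving x = 2/3.
Since Nation B is indifferent in equilibrium, Nation B's expected payoff equals the payoff from either column against (2/3, 1/3). Using L: 12(2/3) + (1/3) = 25/3.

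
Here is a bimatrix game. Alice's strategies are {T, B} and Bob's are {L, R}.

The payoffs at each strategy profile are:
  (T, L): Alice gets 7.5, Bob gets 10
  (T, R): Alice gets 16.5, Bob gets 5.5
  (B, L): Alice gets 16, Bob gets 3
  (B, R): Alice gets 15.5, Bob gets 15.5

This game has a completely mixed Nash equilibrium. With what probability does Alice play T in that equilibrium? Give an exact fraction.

25/34

Let r be the probability that Alice plays T. In a completely mixed equilibrium, Bob must be indifferent between L and R.
Bob's expected payoff from L is 10r + 3(1−r); from R it is 5.5r + 15.5(1−r).
Setting these equal: 7r + 3 = −10r + 15.5, so r = 25/34.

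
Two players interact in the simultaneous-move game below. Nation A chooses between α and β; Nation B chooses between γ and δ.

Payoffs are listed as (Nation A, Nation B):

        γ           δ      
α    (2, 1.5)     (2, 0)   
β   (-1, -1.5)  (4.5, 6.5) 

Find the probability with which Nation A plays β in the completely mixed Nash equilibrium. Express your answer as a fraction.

Let p be the probability that Nation A plays α. In a completely mixed equilibrium, Nation B must be indifferent between γ and δ.
Nation B's expected payoff from γ is 1.5p − 1.5(1−p); from δ it is 6.5(1−p).
Setting these equal: 3p − 1.5 = −6.5p + 6.5, so p = 16/19.
Therefore Nation A plays β with probability 1 − 16/19 = 3/19.

3/19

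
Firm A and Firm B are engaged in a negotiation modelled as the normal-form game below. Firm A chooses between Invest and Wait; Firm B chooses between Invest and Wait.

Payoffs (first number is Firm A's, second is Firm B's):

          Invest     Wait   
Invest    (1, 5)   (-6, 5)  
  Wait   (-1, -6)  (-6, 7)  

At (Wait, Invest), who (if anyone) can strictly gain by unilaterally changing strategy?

Both

Firm A at (Wait, Invest) earns -1; deviating to Invest yields 1 — a strict improvement.
Firm B earns -6; deviating to Wait yields 7 — a strict improvement.
Both Firm A and Firm B have strictly profitable deviations.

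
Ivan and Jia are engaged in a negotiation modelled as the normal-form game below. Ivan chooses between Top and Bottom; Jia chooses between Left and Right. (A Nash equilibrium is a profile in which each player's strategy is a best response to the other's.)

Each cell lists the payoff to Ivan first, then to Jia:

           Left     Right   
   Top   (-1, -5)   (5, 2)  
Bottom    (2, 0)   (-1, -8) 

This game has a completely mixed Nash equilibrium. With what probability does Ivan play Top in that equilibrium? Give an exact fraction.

8/15

Let p be the probability that Ivan plays Top. In a completely mixed equilibrium, Jia must be indifferent between Left and Right.
Jia's expected payoff from Left is −5p; from Right it is 2p − 8(1−p).
Setting these equal: −5p = 10p − 8, so p = 8/15.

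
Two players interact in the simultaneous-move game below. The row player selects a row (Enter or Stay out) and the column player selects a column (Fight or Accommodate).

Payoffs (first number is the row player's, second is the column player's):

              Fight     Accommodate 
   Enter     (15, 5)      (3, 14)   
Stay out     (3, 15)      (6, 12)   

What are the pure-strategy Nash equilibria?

none

(Enter, Fight): the column player prefers Accommodate (14 > 5) — not an equilibrium.
(Enter, Accommodate): the row player prefers Stay out (6 > 3) — not an equilibrium.
(Stay out, Fight): the row player prefers Enter (15 > 3) — not an equilibrium.
(Stay out, Accommodate): the column player prefers Fight (15 > 12) — not an equilibrium.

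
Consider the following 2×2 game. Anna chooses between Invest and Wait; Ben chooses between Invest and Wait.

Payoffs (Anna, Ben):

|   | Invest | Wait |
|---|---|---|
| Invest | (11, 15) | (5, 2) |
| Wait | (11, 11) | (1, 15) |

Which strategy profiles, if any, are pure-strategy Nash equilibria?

(Invest, Invest): Anna gets 11 ≥ 11 from Wait, and Ben gets 15 ≥ 2 from Wait — Nash equilibrium.
(Invest, Wait): Ben prefers Invest (15 > 2) — not an equilibrium.
(Wait, Invest): Ben prefers Wait (15 > 11) — not an equilibrium.
(Wait, Wait): Anna prefers Invest (5 > 1) — not an equilibrium.

(Invest, Invest)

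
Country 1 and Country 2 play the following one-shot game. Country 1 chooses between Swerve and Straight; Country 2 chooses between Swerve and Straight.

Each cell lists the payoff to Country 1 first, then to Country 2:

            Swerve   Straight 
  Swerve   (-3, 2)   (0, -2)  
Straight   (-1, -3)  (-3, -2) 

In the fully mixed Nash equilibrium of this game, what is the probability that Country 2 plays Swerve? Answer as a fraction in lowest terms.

3/5

Let y be the probability that Country 2 plays Swerve. In a completely mixed equilibrium, Country 1 must be indifferent between Swerve and Straight.
Country 1's expected payoff from Swerve is −3y; from Straight it is −y − 3(1−y).
Setting these equal: −3y = 2y − 3, so y = 3/5.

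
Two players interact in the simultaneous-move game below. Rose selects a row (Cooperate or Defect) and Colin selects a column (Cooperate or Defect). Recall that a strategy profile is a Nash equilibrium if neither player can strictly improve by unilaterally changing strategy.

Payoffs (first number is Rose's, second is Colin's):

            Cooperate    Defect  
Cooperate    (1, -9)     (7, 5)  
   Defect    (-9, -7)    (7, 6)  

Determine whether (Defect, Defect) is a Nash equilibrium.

At (Defect, Defect), Rose earns 7; switching to Cooperate would give 7, so Rose has no profitable deviation.
Colin earns 6; switching to Cooperate would give -7, so Colin has no profitable deviation.
Neither player can gain by a unilateral deviation, so this profile is a Nash equilibrium.

Yes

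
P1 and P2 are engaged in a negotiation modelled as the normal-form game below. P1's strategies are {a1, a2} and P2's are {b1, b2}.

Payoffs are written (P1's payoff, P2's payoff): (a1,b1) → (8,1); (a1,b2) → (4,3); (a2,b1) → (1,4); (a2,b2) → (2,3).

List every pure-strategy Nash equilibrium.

(a1, b2)

(a1, b1): P2 prefers b2 (3 > 1) — not an equilibrium.
(a1, b2): P1 gets 4 ≥ 2 from a2, and P2 gets 3 ≥ 1 from b1 — Nash equilibrium.
(a2, b1): P1 prefers a1 (8 > 1) — not an equilibrium.
(a2, b2): P1 prefers a1 (4 > 2); P2 prefers b1 (4 > 3) — not an equilibrium.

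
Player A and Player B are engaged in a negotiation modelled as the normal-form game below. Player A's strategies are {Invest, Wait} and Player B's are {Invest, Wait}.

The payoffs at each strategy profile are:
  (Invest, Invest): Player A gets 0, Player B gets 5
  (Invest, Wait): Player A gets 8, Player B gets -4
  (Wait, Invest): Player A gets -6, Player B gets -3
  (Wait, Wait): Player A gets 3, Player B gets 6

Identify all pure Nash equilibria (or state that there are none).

(Invest, Invest): Player A gets 0 ≥ -6 from Wait, and Player B gets 5 ≥ -4 from Wait — Nash equilibrium.
(Invest, Wait): Player B prefers Invest (5 > -4) — not an equilibrium.
(Wait, Invest): Player A prefers Invest (0 > -6); Player B prefers Wait (6 > -3) — not an equilibrium.
(Wait, Wait): Player A prefers Invest (8 > 3) — not an equilibrium.

(Invest, Invest)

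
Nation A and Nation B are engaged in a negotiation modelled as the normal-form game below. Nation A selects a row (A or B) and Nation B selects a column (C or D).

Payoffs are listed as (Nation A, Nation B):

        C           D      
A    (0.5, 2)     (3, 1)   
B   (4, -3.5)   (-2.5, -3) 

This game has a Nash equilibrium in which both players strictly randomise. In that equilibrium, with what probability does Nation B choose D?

Let y be the probability that Nation B plays C. In a completely mixed equilibrium, Nation A must be indifferent between A and B.
Nation A's expected payoff from A is 0.5y + 3(1−y); from B it is 4y − 2.5(1−y).
Setting these equal: −2.5y + 3 = 6.5y − 2.5, so y = 11/18.
Therefore Nation B plays D with probability 1 − 11/18 = 7/18.

7/18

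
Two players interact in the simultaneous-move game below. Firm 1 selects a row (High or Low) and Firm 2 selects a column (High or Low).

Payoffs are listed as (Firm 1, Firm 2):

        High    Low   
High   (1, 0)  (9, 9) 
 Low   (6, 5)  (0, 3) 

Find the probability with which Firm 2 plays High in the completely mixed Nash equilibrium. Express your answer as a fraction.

9/14

Let q be the probability that Firm 2 plays High. In a completely mixed equilibrium, Firm 1 must be indifferent between High and Low.
Firm 1's expected payoff from High is q + 9(1−q); from Low it is 6q.
Setting these equal: −8q + 9 = 6q, so q = 9/14.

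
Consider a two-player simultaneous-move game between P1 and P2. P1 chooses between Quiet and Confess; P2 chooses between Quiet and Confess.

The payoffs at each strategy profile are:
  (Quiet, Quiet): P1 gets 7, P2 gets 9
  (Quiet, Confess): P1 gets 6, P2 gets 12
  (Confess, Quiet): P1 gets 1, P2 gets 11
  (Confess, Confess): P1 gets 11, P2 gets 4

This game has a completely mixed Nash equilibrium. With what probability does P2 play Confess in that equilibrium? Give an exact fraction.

6/11

Let y be the probability that P2 plays Quiet. In a completely mixed equilibrium, P1 must be indifferent between Quiet and Confess.
P1's expected payoff from Quiet is 7y + 6(1−y); from Confess it is y + 11(1−y).
Setting these equal: y + 6 = −10y + 11, so y = 5/11.
Therefore P2 plays Confess with probability 1 − 5/11 = 6/11.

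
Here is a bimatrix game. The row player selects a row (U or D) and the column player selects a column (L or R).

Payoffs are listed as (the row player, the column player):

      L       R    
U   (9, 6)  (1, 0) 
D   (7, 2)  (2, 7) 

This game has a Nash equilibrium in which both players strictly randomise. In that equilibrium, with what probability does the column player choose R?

2/3

Let q be the probability that the column player plays L. In a completely mixed equilibrium, the row player must be indifferent between U and D.
The row player's expected payoff from U is 9q + (1−q); from D it is 7q + 2(1−q).
Setting these equal: 8q + 1 = 5q + 2, so q = 1/3.
Therefore the column player plays R with probability 1 − 1/3 = 2/3.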